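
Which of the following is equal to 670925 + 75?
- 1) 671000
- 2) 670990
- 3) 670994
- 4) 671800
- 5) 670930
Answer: 1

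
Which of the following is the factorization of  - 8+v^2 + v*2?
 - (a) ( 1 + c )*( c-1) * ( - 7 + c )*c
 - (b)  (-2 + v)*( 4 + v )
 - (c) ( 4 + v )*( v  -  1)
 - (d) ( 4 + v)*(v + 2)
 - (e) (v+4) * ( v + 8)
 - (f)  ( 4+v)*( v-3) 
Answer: b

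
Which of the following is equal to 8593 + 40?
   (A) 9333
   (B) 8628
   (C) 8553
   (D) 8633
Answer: D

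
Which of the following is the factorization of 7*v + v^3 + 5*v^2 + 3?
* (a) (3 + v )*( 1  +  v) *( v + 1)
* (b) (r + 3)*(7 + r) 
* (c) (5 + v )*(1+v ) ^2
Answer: a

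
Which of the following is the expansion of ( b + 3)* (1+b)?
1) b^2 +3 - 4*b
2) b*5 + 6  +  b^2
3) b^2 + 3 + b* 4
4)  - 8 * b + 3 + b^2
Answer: 3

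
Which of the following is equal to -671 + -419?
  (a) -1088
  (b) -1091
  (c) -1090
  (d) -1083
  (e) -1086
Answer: c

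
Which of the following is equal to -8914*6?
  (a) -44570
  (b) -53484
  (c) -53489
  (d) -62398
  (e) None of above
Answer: b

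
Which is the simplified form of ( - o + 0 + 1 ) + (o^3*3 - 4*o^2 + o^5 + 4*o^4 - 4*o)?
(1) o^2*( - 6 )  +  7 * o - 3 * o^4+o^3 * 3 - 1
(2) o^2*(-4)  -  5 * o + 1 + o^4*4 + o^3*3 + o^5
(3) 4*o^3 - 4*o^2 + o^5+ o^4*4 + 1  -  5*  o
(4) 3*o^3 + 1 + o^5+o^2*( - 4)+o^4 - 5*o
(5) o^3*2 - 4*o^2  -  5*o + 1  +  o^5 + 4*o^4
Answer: 2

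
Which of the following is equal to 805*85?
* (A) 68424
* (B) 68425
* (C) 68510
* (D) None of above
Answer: B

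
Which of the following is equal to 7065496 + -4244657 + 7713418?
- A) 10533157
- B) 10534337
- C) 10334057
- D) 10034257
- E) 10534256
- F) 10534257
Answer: F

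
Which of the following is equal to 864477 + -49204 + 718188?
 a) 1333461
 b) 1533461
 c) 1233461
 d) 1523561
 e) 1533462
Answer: b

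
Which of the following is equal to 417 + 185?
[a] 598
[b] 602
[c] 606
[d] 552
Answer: b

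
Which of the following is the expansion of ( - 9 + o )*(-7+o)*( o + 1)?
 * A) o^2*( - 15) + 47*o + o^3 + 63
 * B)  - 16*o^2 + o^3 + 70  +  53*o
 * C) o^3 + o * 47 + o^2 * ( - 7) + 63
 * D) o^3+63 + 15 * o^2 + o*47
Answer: A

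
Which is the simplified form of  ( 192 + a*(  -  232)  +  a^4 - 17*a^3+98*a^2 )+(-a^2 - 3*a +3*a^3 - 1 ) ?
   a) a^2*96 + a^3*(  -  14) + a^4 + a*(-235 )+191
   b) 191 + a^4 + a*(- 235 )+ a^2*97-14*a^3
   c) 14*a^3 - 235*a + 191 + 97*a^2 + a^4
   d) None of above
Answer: b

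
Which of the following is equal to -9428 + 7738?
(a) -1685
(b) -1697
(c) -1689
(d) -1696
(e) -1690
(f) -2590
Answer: e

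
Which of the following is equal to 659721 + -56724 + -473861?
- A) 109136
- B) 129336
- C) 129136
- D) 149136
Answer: C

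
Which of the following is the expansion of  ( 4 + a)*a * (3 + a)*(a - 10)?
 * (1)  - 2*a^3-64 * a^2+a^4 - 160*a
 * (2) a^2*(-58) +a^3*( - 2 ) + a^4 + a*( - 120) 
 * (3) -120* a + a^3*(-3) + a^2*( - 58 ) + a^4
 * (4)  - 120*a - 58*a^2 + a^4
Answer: 3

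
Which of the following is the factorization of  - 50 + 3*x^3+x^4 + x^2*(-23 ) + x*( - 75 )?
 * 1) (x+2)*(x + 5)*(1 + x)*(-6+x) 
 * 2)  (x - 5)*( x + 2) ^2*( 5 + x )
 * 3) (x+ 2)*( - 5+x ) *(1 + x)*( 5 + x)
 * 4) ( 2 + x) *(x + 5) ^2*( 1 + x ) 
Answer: 3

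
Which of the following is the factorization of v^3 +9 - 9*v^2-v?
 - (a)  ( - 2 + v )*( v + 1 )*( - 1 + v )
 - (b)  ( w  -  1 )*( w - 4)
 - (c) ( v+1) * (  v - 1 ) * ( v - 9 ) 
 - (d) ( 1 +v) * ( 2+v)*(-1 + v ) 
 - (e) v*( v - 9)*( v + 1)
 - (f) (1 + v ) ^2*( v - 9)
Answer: c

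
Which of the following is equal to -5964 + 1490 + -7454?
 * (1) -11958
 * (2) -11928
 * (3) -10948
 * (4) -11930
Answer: 2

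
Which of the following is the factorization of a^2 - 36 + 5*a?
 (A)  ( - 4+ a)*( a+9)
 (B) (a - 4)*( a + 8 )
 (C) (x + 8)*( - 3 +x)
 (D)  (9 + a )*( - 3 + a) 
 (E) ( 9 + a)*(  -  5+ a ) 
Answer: A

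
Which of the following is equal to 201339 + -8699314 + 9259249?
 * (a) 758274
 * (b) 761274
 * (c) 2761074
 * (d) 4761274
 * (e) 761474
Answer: b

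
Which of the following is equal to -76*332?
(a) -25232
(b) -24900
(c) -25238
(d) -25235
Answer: a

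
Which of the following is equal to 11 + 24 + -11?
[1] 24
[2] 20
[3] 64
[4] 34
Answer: 1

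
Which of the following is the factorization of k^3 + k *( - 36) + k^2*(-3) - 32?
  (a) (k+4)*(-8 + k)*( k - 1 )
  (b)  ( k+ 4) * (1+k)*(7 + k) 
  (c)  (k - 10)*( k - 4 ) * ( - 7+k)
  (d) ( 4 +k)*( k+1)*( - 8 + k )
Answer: d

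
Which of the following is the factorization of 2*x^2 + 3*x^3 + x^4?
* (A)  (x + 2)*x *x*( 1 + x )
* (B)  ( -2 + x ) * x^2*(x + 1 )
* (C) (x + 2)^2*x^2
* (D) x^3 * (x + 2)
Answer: A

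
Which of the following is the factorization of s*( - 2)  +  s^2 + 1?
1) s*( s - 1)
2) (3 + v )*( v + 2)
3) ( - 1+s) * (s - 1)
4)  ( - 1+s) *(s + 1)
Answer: 3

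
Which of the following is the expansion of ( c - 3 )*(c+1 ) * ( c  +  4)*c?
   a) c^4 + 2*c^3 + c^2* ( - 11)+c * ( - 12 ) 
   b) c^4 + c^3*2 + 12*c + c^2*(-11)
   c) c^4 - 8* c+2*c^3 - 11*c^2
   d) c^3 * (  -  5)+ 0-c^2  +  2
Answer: a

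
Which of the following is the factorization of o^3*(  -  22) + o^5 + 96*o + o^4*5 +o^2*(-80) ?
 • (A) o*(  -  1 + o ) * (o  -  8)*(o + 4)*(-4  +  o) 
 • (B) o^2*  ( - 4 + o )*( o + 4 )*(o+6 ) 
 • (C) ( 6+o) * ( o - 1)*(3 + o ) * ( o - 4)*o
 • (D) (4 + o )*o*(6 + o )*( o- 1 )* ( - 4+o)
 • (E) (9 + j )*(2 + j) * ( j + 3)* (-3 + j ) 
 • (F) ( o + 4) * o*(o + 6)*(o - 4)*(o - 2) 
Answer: D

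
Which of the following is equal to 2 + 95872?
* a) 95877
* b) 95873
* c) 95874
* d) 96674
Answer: c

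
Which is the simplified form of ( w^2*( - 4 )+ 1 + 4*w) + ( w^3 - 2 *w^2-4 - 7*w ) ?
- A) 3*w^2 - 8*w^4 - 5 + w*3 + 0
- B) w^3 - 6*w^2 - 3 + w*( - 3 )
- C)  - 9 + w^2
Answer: B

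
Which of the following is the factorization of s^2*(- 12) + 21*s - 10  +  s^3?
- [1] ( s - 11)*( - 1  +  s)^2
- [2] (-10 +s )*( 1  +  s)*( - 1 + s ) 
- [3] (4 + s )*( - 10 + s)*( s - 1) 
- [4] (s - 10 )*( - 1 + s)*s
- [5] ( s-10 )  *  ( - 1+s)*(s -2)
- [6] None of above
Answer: 6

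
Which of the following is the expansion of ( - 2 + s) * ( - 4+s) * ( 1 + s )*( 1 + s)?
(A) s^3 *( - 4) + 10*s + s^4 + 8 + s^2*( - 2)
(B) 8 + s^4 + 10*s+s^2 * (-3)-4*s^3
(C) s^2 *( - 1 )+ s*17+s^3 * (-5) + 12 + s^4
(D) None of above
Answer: B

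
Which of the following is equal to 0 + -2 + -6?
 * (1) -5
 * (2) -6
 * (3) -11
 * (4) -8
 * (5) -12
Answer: 4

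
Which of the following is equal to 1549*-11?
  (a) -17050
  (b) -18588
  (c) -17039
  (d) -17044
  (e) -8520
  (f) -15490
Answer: c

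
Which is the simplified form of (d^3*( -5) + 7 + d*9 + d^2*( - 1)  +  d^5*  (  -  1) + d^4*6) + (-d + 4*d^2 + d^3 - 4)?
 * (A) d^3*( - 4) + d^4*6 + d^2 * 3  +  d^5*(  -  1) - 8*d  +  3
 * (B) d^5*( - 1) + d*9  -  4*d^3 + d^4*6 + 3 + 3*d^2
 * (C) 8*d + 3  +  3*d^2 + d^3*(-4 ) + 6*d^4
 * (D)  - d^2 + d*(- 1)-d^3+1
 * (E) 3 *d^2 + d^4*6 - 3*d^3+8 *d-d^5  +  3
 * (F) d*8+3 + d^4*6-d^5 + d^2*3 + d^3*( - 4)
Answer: F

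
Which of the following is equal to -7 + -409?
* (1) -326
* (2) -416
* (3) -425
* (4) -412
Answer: 2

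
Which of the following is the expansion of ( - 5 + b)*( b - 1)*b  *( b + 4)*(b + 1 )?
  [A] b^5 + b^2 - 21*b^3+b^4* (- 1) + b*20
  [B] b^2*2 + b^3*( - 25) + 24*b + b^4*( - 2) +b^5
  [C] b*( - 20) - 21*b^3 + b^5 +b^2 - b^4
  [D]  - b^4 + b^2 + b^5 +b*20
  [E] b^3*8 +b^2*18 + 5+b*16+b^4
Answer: A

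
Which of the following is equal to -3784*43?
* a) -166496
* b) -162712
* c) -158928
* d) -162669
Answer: b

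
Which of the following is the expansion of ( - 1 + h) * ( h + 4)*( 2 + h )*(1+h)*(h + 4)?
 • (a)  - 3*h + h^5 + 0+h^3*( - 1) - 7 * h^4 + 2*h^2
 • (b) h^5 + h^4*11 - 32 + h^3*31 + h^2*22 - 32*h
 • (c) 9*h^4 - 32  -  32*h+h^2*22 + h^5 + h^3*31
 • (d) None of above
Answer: d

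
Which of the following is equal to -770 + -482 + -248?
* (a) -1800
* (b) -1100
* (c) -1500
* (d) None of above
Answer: c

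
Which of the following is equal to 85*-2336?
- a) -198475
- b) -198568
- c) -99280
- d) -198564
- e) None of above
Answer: e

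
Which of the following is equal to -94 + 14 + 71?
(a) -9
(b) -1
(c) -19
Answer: a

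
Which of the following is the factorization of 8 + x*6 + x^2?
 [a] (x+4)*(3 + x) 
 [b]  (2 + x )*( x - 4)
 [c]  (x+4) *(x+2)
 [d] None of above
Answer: c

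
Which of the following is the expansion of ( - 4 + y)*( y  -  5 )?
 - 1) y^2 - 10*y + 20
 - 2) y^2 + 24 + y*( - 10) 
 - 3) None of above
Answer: 3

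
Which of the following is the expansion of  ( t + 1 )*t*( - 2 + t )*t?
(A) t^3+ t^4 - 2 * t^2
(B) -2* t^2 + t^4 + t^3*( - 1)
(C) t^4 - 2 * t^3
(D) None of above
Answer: B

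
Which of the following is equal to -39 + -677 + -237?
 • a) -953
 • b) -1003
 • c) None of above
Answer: a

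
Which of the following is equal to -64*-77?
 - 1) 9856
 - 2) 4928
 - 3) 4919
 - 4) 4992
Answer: 2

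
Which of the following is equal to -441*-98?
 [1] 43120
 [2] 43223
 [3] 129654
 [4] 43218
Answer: 4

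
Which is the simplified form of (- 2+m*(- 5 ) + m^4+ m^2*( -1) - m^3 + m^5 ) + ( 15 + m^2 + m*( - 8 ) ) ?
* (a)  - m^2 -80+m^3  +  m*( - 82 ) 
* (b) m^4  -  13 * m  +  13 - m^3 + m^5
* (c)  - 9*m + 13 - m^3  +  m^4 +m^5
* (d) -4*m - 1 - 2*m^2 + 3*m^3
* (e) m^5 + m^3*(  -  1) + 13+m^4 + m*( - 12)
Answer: b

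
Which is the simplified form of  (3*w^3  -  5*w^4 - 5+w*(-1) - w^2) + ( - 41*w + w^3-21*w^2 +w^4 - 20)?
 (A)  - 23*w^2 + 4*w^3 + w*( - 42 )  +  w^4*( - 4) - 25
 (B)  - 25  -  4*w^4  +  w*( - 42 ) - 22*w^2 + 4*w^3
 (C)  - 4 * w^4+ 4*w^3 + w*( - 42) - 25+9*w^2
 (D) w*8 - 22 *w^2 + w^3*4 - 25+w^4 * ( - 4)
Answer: B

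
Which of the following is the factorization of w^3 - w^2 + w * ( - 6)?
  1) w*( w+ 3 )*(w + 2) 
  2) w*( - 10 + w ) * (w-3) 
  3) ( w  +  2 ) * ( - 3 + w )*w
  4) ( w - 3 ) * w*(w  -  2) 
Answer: 3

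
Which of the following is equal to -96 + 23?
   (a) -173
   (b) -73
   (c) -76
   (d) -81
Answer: b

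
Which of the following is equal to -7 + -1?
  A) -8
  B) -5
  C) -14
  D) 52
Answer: A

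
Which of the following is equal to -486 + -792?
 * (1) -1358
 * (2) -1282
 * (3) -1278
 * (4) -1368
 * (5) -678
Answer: 3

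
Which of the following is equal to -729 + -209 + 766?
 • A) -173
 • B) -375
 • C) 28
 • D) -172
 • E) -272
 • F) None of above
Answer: D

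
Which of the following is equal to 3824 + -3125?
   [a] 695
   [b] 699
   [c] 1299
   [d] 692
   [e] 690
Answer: b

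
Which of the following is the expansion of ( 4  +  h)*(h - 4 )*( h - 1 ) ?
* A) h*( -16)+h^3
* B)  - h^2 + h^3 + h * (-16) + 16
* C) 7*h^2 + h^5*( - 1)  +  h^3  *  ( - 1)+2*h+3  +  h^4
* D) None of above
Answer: B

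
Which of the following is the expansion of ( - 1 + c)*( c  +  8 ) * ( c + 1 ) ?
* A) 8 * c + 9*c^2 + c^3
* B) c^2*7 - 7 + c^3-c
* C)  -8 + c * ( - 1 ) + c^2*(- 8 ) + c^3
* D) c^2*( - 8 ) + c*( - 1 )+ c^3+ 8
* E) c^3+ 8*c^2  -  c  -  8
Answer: E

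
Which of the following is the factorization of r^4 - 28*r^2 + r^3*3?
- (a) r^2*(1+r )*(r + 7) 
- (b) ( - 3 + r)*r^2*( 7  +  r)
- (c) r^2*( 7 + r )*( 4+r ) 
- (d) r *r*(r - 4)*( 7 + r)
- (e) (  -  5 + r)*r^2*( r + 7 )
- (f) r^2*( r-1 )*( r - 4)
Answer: d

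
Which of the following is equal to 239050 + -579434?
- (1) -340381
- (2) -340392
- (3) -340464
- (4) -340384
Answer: 4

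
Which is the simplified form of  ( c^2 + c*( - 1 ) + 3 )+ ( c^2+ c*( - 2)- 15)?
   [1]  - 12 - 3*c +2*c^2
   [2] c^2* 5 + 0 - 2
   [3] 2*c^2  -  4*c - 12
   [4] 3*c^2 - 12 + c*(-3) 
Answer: 1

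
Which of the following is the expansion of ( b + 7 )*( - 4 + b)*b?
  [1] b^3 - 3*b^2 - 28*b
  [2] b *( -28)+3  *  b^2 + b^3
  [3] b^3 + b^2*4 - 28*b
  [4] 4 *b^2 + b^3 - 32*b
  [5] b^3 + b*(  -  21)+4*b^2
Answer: 2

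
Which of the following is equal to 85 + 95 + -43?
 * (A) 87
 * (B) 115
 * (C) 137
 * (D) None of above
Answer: C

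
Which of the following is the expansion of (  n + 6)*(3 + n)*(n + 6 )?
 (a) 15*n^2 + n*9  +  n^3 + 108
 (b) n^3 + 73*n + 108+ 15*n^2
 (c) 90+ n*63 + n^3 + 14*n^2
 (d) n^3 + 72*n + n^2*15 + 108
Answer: d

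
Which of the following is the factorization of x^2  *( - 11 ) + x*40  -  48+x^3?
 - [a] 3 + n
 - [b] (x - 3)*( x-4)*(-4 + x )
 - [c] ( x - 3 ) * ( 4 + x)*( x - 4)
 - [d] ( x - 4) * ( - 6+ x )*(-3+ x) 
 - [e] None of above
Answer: b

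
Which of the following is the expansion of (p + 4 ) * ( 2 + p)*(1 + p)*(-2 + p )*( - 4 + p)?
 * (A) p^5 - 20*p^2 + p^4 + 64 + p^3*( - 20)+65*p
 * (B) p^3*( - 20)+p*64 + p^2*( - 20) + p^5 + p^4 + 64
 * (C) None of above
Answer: B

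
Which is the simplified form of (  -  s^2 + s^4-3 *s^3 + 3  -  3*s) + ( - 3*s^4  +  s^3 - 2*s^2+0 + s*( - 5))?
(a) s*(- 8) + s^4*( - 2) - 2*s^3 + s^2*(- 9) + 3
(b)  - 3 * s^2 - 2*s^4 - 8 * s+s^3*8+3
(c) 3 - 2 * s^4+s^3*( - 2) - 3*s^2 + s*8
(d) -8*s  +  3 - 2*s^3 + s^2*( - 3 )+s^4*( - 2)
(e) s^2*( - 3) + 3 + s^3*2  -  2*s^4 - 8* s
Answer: d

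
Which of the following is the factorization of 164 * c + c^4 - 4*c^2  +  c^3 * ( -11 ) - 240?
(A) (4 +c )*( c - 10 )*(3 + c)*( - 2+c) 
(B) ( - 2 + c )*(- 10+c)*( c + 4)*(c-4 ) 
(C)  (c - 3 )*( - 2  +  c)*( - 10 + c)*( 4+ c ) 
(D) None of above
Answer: C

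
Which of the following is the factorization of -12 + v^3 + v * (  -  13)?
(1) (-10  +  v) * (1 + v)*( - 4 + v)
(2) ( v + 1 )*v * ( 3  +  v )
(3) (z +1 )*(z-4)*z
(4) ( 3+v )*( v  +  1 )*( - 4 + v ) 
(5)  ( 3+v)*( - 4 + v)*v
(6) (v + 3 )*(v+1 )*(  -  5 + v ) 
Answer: 4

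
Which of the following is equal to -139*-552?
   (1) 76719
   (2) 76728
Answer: 2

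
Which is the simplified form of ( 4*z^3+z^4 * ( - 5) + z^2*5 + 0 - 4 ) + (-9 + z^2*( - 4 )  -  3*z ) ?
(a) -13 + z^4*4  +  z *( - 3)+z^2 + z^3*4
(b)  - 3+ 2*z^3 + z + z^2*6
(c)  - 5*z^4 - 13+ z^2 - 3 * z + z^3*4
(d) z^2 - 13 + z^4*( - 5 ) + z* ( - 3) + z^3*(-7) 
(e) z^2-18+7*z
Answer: c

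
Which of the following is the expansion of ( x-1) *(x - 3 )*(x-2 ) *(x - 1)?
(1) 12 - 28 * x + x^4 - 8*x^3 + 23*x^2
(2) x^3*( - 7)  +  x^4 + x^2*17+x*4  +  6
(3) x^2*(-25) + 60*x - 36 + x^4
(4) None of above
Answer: 4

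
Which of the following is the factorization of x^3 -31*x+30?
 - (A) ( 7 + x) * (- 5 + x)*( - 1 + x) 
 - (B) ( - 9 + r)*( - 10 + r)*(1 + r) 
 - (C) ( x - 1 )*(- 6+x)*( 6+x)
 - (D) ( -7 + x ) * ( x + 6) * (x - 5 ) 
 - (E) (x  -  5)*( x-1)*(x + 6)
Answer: E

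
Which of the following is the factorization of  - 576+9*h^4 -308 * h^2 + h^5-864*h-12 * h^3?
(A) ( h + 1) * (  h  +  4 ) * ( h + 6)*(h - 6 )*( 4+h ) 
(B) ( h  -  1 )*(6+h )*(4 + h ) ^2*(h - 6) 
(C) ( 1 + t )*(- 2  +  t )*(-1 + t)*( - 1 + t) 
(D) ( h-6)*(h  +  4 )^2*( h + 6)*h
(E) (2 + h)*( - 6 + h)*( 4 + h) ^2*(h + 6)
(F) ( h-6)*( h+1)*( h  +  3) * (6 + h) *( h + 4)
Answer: A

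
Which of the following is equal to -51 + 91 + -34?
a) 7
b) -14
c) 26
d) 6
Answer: d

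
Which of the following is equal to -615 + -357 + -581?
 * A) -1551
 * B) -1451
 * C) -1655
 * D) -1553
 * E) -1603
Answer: D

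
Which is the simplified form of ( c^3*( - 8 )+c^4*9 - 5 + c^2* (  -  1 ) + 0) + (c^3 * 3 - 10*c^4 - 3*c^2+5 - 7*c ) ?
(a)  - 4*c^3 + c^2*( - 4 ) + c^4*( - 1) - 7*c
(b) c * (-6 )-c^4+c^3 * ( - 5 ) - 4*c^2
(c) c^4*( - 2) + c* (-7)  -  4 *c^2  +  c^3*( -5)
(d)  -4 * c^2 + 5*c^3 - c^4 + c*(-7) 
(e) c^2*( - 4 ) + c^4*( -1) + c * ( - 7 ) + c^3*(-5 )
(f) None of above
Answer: e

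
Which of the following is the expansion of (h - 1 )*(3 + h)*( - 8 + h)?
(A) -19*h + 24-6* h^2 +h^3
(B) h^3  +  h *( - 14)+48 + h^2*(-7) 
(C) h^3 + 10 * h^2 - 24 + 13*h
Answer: A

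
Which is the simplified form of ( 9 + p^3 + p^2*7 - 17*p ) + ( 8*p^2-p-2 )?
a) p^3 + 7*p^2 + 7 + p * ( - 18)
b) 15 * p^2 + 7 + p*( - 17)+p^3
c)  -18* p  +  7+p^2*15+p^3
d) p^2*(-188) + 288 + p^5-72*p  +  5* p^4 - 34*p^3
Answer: c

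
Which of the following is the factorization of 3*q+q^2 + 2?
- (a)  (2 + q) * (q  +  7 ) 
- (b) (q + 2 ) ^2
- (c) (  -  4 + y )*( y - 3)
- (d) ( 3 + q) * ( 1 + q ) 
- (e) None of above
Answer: e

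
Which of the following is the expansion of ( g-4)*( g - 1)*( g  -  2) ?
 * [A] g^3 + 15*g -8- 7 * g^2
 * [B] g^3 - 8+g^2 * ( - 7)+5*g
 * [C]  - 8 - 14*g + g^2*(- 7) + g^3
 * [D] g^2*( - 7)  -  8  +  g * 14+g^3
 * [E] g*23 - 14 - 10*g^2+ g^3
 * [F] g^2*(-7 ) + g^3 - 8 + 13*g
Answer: D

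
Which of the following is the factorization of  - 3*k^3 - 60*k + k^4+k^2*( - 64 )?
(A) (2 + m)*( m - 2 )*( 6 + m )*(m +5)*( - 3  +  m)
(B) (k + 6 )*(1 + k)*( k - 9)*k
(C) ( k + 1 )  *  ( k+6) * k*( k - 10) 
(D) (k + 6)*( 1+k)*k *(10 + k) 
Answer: C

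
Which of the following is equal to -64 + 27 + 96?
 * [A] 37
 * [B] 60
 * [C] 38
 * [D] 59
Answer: D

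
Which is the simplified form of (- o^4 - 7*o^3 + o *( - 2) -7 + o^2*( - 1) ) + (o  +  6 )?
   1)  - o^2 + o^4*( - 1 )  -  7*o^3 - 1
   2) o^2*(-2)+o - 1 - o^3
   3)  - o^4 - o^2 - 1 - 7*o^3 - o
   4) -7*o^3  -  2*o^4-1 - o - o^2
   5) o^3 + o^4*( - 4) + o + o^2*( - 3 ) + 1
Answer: 3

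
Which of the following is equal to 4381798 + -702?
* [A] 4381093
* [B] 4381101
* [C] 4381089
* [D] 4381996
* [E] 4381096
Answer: E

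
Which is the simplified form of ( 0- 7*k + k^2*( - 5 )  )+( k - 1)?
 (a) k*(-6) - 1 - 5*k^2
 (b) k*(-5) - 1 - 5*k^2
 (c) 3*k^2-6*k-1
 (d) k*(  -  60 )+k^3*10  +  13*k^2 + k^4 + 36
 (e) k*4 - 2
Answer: a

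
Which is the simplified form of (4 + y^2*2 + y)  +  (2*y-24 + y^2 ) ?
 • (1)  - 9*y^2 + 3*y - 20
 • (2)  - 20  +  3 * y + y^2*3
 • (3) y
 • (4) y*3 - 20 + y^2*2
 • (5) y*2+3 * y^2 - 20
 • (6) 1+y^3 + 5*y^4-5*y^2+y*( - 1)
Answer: 2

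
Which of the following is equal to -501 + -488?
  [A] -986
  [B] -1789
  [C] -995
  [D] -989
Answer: D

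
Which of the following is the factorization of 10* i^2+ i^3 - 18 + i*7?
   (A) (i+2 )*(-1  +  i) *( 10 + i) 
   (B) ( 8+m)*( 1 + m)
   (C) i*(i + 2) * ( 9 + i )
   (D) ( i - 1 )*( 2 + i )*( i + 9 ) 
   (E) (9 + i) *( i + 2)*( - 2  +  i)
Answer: D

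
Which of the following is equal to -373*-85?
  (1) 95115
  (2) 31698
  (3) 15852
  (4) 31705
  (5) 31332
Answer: 4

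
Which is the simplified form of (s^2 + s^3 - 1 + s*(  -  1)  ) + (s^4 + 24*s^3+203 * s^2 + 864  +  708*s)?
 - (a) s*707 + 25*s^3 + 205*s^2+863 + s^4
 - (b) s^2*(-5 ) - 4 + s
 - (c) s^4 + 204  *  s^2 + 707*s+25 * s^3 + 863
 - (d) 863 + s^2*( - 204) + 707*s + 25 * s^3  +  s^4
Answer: c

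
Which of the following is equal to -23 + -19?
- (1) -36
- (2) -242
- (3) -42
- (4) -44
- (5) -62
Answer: 3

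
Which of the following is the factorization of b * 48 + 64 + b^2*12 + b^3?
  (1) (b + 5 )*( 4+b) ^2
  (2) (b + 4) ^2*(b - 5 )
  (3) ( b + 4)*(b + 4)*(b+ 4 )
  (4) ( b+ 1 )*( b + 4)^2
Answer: 3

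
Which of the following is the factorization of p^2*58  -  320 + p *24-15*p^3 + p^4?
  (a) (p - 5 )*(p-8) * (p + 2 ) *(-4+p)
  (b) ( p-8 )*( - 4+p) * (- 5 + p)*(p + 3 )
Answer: a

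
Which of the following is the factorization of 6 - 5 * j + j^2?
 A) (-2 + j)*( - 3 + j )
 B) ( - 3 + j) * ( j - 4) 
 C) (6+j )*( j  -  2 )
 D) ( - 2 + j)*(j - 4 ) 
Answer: A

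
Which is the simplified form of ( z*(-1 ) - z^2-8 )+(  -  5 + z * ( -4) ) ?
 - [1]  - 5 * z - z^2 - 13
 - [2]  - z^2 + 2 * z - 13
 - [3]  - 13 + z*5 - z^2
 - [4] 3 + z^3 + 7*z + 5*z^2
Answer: 1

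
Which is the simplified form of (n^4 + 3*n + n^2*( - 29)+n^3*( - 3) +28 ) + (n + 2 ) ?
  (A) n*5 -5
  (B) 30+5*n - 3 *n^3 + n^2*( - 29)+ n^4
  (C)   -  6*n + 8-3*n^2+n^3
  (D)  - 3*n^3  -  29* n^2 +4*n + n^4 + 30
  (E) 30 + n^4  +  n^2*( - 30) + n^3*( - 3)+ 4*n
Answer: D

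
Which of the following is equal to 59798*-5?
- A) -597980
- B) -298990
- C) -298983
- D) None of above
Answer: B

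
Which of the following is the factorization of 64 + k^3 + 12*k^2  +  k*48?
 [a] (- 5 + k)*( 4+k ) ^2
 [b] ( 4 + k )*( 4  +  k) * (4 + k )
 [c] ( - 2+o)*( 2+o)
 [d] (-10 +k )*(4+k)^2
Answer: b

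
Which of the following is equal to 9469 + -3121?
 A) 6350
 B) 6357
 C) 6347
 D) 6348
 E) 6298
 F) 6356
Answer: D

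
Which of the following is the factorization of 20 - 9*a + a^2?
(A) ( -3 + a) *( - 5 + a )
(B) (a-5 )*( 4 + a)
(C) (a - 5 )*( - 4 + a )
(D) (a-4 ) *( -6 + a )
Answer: C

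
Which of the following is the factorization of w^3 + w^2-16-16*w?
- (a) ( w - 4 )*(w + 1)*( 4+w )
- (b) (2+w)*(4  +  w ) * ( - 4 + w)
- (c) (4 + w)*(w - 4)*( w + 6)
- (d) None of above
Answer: a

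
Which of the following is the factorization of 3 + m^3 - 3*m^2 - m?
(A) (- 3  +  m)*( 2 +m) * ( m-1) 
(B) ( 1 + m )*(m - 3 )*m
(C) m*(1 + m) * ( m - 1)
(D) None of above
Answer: D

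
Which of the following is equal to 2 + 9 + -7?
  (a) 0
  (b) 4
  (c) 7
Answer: b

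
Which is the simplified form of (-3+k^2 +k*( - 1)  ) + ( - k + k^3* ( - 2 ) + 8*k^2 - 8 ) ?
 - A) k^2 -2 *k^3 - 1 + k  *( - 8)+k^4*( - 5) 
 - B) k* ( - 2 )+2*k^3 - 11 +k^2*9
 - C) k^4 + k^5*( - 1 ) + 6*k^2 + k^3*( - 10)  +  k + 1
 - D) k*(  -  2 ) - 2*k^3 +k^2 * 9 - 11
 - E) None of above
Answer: D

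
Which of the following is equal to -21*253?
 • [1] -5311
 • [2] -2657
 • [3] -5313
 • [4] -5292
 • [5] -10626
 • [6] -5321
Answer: 3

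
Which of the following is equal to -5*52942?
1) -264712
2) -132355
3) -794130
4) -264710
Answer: 4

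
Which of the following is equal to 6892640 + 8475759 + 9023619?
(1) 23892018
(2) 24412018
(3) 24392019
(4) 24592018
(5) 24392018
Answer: 5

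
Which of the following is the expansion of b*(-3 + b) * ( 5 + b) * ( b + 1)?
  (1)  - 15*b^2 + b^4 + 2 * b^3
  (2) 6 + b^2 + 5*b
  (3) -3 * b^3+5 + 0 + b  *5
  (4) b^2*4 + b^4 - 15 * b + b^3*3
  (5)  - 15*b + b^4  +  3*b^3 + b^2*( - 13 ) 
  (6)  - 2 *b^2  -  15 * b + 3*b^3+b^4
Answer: 5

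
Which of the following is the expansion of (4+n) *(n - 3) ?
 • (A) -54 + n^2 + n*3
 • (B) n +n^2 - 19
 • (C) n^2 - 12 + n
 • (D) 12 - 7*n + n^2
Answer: C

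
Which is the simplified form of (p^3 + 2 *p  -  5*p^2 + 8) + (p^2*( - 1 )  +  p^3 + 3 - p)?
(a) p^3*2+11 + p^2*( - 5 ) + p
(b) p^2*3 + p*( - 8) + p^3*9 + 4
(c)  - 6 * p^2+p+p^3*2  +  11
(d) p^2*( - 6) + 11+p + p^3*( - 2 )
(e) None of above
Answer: c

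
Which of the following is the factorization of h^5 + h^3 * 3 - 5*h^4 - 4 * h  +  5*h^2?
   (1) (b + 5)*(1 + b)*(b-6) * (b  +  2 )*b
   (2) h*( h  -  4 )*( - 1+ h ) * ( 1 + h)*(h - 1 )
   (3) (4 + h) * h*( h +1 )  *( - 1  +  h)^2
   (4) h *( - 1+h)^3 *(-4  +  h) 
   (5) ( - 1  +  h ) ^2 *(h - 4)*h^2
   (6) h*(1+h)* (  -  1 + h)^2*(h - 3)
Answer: 2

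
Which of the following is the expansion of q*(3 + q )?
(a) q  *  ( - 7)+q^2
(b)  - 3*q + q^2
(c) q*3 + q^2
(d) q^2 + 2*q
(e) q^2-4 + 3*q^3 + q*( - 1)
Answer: c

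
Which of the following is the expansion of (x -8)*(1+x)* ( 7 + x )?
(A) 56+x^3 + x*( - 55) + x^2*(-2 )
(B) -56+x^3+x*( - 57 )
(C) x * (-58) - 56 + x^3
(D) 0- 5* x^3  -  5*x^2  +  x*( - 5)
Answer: B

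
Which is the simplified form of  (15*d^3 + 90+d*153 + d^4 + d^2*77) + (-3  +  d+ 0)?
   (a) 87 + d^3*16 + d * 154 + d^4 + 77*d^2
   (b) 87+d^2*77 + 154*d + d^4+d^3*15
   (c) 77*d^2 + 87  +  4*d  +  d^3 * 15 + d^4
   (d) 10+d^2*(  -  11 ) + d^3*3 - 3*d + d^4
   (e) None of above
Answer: b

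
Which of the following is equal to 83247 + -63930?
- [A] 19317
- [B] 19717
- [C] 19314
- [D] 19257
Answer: A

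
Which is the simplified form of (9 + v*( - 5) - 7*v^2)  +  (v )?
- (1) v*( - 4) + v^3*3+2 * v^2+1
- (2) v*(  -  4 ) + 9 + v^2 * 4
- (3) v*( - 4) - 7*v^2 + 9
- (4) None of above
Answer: 3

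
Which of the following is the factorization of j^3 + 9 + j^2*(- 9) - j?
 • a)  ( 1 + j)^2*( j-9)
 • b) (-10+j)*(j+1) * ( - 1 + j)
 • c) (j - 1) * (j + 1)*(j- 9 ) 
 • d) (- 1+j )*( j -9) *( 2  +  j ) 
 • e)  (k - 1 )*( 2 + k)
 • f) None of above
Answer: c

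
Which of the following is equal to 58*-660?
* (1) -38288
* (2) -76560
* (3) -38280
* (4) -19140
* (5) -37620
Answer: 3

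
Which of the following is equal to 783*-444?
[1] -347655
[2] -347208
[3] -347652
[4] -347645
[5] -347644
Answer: 3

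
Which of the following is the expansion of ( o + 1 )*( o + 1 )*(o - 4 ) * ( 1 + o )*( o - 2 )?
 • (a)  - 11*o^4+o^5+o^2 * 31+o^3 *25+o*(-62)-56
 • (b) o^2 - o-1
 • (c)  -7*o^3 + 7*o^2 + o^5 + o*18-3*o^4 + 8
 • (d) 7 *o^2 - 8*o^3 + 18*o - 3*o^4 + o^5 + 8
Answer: c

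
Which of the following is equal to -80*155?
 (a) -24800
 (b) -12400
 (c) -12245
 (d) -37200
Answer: b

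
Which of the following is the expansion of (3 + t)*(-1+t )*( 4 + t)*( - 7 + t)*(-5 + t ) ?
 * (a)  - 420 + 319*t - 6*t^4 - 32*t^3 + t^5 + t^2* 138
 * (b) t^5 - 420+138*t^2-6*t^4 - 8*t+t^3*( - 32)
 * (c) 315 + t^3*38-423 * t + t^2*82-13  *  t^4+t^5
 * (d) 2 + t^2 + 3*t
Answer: a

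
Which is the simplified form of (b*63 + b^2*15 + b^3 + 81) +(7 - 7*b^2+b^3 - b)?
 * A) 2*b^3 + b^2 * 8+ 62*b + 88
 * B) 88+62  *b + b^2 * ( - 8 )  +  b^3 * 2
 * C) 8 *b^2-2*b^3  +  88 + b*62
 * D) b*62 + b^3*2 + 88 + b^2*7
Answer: A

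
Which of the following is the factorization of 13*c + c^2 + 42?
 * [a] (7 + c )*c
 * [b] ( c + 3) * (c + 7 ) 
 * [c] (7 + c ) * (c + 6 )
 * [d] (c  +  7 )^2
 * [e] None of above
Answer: c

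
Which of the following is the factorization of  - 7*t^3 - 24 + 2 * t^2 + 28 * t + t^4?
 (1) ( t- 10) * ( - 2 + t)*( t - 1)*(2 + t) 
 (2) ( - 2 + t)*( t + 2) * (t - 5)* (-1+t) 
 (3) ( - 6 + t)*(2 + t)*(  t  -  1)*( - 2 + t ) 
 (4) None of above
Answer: 3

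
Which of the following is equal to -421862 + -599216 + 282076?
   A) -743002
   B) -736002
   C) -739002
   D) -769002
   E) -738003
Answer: C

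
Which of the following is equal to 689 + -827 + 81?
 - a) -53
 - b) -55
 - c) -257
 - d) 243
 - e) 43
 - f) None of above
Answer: f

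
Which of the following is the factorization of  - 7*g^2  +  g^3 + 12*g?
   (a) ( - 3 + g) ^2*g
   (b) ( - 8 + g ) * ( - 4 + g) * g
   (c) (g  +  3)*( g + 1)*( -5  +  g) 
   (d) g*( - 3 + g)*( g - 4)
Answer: d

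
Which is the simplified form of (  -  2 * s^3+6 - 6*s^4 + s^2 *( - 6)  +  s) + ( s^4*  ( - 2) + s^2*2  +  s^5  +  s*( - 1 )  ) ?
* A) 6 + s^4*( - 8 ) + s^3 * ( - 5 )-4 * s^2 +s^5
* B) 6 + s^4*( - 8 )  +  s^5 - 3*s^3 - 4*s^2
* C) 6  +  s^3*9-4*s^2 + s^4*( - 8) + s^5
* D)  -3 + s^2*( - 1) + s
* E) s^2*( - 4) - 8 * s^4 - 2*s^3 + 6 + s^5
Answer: E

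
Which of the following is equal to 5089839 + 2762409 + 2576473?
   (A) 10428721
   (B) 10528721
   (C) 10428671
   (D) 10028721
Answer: A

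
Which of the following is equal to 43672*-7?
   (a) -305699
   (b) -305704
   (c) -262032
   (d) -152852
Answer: b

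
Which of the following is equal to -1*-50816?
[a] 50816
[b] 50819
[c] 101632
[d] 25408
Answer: a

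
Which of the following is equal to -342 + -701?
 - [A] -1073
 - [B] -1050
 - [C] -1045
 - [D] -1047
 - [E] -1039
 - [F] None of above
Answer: F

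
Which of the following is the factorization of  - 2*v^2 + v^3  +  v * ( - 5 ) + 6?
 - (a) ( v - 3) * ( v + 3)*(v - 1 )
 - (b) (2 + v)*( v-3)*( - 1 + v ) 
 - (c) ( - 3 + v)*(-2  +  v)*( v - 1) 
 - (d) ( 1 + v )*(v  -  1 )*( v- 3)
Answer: b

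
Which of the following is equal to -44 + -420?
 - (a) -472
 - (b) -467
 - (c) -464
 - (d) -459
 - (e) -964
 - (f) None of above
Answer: c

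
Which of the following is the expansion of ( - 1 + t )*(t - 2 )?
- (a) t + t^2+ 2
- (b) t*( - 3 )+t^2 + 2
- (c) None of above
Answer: b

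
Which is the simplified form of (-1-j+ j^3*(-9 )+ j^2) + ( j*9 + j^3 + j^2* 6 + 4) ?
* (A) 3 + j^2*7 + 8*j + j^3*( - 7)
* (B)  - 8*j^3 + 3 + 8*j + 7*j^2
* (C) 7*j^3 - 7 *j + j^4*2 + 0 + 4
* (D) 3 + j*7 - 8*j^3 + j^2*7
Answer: B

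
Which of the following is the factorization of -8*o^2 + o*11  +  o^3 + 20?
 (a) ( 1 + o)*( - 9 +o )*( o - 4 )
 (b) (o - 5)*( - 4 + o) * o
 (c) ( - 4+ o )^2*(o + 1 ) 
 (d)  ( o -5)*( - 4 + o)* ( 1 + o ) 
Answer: d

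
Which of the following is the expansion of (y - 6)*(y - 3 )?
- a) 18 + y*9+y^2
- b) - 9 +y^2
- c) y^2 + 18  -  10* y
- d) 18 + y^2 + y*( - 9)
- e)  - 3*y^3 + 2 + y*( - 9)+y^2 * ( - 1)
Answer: d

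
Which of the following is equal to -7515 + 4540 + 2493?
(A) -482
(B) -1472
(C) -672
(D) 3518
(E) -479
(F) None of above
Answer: A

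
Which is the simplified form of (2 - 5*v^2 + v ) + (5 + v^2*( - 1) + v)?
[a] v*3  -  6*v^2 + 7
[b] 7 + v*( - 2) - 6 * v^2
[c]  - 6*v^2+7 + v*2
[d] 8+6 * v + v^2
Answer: c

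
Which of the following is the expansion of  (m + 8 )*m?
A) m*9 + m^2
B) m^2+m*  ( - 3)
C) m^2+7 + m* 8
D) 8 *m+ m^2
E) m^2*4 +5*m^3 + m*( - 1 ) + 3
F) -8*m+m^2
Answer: D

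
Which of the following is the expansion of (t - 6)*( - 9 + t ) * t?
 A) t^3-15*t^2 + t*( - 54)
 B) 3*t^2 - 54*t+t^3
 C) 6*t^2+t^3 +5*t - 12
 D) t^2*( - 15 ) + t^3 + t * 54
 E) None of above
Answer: D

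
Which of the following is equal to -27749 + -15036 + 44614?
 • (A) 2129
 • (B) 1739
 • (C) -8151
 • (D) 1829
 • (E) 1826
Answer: D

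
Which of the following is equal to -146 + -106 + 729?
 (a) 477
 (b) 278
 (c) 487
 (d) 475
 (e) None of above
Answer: a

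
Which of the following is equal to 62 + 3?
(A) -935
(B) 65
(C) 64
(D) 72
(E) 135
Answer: B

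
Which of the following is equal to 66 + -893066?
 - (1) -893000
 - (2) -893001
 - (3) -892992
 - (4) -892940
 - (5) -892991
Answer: 1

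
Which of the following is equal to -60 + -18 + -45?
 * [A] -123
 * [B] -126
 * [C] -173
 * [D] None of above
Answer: A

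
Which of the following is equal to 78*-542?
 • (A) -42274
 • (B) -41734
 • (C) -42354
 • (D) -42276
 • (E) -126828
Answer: D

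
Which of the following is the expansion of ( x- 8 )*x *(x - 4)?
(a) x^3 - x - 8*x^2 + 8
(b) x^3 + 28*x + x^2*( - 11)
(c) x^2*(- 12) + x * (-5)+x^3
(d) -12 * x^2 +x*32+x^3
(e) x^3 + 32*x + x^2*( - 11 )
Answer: d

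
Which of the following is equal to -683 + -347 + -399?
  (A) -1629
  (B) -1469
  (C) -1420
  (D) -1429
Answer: D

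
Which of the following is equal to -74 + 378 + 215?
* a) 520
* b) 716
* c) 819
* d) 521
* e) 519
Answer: e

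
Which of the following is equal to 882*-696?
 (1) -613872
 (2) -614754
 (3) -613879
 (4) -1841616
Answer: 1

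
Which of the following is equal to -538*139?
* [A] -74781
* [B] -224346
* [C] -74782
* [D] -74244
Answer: C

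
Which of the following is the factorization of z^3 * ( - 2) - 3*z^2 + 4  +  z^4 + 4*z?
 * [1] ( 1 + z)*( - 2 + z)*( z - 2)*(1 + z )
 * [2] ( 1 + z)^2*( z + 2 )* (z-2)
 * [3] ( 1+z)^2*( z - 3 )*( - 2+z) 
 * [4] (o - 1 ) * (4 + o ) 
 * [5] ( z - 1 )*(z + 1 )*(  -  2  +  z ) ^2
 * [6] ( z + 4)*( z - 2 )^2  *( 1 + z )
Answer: 1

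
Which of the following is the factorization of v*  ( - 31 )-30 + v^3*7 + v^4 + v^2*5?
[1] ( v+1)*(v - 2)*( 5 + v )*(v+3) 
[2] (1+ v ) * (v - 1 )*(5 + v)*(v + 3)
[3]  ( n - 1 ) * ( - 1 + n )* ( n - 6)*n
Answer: 1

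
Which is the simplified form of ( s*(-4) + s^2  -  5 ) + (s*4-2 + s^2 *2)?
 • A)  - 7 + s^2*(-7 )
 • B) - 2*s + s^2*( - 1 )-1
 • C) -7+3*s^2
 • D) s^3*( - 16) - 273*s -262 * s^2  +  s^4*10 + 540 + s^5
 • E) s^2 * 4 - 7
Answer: C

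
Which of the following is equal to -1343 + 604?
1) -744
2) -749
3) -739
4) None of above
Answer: 3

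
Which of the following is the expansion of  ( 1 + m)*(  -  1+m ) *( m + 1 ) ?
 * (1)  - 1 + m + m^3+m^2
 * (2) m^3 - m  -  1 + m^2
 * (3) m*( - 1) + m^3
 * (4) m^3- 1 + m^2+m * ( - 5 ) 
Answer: 2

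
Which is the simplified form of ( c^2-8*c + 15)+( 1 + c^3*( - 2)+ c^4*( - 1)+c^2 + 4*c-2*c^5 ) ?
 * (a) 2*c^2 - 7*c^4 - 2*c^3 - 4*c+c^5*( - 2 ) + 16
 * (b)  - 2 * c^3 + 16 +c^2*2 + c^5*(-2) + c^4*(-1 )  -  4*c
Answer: b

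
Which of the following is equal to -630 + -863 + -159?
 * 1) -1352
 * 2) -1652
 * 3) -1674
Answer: 2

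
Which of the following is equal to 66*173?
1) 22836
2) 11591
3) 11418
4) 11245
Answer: 3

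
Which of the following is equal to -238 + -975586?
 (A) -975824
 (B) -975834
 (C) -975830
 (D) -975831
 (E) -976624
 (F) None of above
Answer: A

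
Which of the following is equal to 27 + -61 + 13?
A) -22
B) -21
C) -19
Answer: B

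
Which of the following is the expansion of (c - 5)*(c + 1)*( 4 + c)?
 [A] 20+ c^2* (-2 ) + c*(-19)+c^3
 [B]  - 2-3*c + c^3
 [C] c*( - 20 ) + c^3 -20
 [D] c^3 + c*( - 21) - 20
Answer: D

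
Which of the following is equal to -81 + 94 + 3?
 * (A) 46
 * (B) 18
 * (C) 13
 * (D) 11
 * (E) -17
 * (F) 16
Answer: F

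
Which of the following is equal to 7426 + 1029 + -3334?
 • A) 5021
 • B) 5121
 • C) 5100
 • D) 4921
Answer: B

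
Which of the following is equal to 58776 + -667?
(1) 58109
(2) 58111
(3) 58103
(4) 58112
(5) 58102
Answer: 1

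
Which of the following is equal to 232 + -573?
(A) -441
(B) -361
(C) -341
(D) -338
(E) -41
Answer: C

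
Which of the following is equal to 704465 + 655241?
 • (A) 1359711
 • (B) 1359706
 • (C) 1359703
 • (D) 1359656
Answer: B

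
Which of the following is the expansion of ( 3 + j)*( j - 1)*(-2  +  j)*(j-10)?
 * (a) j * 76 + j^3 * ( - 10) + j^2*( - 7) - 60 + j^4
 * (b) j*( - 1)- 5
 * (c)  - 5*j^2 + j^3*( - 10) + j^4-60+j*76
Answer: a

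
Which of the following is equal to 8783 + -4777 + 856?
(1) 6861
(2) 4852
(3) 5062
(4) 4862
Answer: 4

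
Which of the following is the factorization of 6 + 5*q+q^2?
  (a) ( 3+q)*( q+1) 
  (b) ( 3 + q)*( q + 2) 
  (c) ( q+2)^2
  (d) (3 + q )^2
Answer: b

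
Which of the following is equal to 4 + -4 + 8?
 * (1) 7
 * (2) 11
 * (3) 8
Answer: 3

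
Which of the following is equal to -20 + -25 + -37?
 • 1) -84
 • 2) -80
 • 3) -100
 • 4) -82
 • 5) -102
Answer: 4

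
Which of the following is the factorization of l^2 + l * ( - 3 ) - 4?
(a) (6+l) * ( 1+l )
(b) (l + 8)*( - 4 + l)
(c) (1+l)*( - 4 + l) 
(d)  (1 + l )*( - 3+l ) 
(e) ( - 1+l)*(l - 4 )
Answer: c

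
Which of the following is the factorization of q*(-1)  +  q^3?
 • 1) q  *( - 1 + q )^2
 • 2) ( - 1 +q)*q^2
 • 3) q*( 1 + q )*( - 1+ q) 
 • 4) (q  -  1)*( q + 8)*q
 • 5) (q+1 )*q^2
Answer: 3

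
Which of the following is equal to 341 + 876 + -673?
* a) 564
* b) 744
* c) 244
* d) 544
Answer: d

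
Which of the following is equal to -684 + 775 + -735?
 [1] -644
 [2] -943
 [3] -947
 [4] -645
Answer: 1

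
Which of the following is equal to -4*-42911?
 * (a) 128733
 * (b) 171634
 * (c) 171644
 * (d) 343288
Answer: c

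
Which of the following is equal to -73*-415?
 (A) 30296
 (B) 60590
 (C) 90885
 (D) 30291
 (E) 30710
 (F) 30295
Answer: F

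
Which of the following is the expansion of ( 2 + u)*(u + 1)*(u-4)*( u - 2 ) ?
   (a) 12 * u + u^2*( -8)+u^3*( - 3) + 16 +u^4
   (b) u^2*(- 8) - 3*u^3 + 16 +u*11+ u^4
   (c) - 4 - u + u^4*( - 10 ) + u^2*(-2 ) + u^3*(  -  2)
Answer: a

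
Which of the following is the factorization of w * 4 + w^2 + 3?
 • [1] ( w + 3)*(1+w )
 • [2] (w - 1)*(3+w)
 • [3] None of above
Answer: 1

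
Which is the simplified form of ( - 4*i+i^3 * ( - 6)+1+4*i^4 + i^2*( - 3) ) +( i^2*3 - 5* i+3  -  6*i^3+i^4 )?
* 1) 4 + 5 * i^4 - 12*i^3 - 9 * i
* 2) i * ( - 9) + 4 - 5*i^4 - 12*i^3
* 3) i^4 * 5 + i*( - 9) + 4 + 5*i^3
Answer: 1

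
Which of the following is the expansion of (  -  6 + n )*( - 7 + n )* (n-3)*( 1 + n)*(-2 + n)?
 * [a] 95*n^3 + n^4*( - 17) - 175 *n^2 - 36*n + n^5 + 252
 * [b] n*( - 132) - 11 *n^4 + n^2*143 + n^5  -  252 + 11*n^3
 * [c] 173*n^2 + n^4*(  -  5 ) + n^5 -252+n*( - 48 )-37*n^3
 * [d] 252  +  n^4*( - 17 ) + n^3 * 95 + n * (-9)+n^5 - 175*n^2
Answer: a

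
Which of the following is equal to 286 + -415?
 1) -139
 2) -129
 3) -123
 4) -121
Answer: 2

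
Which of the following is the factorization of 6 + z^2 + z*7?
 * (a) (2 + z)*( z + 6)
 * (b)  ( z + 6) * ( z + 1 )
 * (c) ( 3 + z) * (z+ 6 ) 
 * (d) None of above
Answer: b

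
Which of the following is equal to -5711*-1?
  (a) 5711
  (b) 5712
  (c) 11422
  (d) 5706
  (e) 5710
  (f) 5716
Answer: a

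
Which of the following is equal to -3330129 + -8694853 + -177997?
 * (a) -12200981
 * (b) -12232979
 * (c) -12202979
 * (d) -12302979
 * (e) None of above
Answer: c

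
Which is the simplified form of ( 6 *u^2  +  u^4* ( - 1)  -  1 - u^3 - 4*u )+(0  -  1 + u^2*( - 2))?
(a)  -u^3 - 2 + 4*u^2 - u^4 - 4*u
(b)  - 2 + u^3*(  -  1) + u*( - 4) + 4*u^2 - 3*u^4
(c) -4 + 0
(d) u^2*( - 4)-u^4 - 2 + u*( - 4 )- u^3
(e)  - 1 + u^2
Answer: a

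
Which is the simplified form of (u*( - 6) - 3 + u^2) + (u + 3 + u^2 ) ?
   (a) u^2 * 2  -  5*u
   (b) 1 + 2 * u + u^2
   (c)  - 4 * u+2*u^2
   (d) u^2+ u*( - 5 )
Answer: a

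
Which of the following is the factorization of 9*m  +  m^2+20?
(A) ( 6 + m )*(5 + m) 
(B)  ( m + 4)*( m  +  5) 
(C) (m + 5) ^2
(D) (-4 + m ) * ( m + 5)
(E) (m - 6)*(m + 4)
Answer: B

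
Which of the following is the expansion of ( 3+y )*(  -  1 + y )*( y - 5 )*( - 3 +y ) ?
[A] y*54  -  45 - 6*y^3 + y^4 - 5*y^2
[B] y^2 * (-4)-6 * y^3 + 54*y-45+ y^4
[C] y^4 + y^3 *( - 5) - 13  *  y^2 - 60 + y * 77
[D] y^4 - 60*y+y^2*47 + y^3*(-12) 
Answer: B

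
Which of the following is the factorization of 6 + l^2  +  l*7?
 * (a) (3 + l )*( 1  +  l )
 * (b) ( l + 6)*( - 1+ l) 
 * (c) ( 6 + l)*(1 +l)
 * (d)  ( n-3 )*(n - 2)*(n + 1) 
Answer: c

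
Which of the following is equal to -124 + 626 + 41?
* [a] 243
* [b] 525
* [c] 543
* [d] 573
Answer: c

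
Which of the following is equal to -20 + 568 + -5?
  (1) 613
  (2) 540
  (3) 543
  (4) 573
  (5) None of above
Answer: 3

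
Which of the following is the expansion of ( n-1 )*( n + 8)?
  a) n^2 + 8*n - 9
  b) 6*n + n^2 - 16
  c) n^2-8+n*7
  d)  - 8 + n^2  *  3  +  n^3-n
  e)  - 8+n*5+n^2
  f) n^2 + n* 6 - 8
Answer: c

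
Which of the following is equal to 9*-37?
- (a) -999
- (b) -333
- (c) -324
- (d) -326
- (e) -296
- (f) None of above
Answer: b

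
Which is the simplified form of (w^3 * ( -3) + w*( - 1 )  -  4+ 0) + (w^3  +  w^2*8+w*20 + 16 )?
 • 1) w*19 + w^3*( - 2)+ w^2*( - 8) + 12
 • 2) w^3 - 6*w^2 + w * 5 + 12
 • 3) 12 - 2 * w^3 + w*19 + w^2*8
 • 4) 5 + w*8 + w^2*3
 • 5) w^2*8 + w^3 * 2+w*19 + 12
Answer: 3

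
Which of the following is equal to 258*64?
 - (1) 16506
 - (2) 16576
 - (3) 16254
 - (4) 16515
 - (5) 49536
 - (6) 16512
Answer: 6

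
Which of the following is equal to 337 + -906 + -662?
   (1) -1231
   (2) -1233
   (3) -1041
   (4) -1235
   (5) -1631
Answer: 1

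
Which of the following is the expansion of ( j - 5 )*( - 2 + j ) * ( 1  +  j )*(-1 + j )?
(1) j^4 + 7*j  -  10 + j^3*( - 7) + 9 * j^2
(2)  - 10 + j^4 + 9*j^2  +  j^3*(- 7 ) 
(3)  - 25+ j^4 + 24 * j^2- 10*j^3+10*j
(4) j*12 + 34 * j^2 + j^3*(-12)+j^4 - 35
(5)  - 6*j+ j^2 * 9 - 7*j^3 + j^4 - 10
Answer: 1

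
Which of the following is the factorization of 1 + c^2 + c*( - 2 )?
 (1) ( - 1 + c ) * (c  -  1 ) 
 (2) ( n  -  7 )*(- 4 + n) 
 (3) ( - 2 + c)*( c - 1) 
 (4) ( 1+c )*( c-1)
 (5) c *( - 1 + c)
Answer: 1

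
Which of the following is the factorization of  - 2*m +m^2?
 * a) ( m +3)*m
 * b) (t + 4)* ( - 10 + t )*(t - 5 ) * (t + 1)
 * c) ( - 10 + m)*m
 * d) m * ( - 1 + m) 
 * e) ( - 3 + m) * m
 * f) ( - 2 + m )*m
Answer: f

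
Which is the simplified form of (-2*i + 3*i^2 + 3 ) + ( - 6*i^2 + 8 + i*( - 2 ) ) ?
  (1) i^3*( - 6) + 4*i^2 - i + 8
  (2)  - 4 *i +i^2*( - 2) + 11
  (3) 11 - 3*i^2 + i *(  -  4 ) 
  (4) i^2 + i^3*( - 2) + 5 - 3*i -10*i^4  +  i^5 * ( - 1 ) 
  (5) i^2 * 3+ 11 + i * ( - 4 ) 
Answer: 3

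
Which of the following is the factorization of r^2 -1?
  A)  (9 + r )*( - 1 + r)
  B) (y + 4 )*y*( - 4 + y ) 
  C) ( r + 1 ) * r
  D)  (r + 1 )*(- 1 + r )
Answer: D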